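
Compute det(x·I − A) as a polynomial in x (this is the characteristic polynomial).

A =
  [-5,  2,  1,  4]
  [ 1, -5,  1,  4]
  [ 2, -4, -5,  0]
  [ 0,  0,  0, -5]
x^4 + 20*x^3 + 150*x^2 + 500*x + 625

Expanding det(x·I − A) (e.g. by cofactor expansion or by noting that A is similar to its Jordan form J, which has the same characteristic polynomial as A) gives
  χ_A(x) = x^4 + 20*x^3 + 150*x^2 + 500*x + 625
which factors as (x + 5)^4. The eigenvalues (with algebraic multiplicities) are λ = -5 with multiplicity 4.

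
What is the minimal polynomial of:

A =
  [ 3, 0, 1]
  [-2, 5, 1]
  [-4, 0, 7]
x^2 - 10*x + 25

The characteristic polynomial is χ_A(x) = (x - 5)^3, so the eigenvalues are known. The minimal polynomial is
  m_A(x) = Π_λ (x − λ)^{k_λ}
where k_λ is the size of the *largest* Jordan block for λ (equivalently, the smallest k with (A − λI)^k v = 0 for every generalised eigenvector v of λ).

  λ = 5: largest Jordan block has size 2, contributing (x − 5)^2

So m_A(x) = (x - 5)^2 = x^2 - 10*x + 25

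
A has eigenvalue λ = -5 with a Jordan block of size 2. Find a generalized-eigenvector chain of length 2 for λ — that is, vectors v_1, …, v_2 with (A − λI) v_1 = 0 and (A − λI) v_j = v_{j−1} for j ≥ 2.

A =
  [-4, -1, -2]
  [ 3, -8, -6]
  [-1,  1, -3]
A Jordan chain for λ = -5 of length 2:
v_1 = (1, 3, -1)ᵀ
v_2 = (1, 0, 0)ᵀ

Let N = A − (-5)·I. We want v_2 with N^2 v_2 = 0 but N^1 v_2 ≠ 0; then v_{j-1} := N · v_j for j = 2, …, 2.

Pick v_2 = (1, 0, 0)ᵀ.
Then v_1 = N · v_2 = (1, 3, -1)ᵀ.

Sanity check: (A − (-5)·I) v_1 = (0, 0, 0)ᵀ = 0. ✓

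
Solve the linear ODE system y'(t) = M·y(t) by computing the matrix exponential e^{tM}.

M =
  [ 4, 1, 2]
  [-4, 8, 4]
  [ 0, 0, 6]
e^{tM} =
  [-2*t*exp(6*t) + exp(6*t), t*exp(6*t), 2*t*exp(6*t)]
  [-4*t*exp(6*t), 2*t*exp(6*t) + exp(6*t), 4*t*exp(6*t)]
  [0, 0, exp(6*t)]

Strategy: write M = P · J · P⁻¹ where J is a Jordan canonical form, so e^{tM} = P · e^{tJ} · P⁻¹, and e^{tJ} can be computed block-by-block.

M has Jordan form
J =
  [6, 1, 0]
  [0, 6, 0]
  [0, 0, 6]
(up to reordering of blocks).

Per-block formulas:
  For a 1×1 block at λ = 6: exp(t · [6]) = [e^(6t)].
  For a 2×2 Jordan block J_2(6): exp(t · J_2(6)) = e^(6t)·(I + t·N), where N is the 2×2 nilpotent shift.

After assembling e^{tJ} and conjugating by P, we get:

e^{tM} =
  [-2*t*exp(6*t) + exp(6*t), t*exp(6*t), 2*t*exp(6*t)]
  [-4*t*exp(6*t), 2*t*exp(6*t) + exp(6*t), 4*t*exp(6*t)]
  [0, 0, exp(6*t)]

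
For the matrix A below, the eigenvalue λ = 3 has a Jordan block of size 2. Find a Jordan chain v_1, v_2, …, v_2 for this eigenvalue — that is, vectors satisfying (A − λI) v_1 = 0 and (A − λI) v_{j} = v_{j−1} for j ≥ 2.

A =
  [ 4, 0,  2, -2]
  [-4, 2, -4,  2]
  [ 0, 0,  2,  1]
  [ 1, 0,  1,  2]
A Jordan chain for λ = 3 of length 2:
v_1 = (0, -2, 1, 1)ᵀ
v_2 = (2, -2, -1, 0)ᵀ

Let N = A − (3)·I. We want v_2 with N^2 v_2 = 0 but N^1 v_2 ≠ 0; then v_{j-1} := N · v_j for j = 2, …, 2.

Pick v_2 = (2, -2, -1, 0)ᵀ.
Then v_1 = N · v_2 = (0, -2, 1, 1)ᵀ.

Sanity check: (A − (3)·I) v_1 = (0, 0, 0, 0)ᵀ = 0. ✓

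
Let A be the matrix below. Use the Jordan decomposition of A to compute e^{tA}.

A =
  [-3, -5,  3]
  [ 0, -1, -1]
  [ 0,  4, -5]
e^{tA} =
  [exp(-3*t), t^2*exp(-3*t) - 5*t*exp(-3*t), -t^2*exp(-3*t)/2 + 3*t*exp(-3*t)]
  [0, 2*t*exp(-3*t) + exp(-3*t), -t*exp(-3*t)]
  [0, 4*t*exp(-3*t), -2*t*exp(-3*t) + exp(-3*t)]

Strategy: write A = P · J · P⁻¹ where J is a Jordan canonical form, so e^{tA} = P · e^{tJ} · P⁻¹, and e^{tJ} can be computed block-by-block.

A has Jordan form
J =
  [-3,  1,  0]
  [ 0, -3,  1]
  [ 0,  0, -3]
(up to reordering of blocks).

Per-block formulas:
  For a 3×3 Jordan block J_3(-3): exp(t · J_3(-3)) = e^(-3t)·(I + t·N + (t^2/2)·N^2), where N is the 3×3 nilpotent shift.

After assembling e^{tJ} and conjugating by P, we get:

e^{tA} =
  [exp(-3*t), t^2*exp(-3*t) - 5*t*exp(-3*t), -t^2*exp(-3*t)/2 + 3*t*exp(-3*t)]
  [0, 2*t*exp(-3*t) + exp(-3*t), -t*exp(-3*t)]
  [0, 4*t*exp(-3*t), -2*t*exp(-3*t) + exp(-3*t)]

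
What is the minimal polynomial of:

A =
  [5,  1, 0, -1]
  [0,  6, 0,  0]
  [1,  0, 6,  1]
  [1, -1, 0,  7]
x^2 - 12*x + 36

The characteristic polynomial is χ_A(x) = (x - 6)^4, so the eigenvalues are known. The minimal polynomial is
  m_A(x) = Π_λ (x − λ)^{k_λ}
where k_λ is the size of the *largest* Jordan block for λ (equivalently, the smallest k with (A − λI)^k v = 0 for every generalised eigenvector v of λ).

  λ = 6: largest Jordan block has size 2, contributing (x − 6)^2

So m_A(x) = (x - 6)^2 = x^2 - 12*x + 36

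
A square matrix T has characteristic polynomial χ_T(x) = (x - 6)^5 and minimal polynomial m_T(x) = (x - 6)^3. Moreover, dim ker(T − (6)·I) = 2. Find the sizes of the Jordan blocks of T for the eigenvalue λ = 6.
Block sizes for λ = 6: [3, 2]

Step 1 — from the characteristic polynomial, algebraic multiplicity of λ = 6 is 5. From dim ker(T − (6)·I) = 2, there are exactly 2 Jordan blocks for λ = 6.
Step 2 — from the minimal polynomial, the factor (x − 6)^3 tells us the largest block for λ = 6 has size 3.
Step 3 — with total size 5, 2 blocks, and largest block 3, the block sizes (in nonincreasing order) are [3, 2].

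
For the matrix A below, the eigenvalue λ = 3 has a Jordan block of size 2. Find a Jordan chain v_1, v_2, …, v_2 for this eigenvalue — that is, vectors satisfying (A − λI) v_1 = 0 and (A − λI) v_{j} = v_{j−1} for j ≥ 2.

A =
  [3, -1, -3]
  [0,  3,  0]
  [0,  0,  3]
A Jordan chain for λ = 3 of length 2:
v_1 = (-1, 0, 0)ᵀ
v_2 = (0, 1, 0)ᵀ

Let N = A − (3)·I. We want v_2 with N^2 v_2 = 0 but N^1 v_2 ≠ 0; then v_{j-1} := N · v_j for j = 2, …, 2.

Pick v_2 = (0, 1, 0)ᵀ.
Then v_1 = N · v_2 = (-1, 0, 0)ᵀ.

Sanity check: (A − (3)·I) v_1 = (0, 0, 0)ᵀ = 0. ✓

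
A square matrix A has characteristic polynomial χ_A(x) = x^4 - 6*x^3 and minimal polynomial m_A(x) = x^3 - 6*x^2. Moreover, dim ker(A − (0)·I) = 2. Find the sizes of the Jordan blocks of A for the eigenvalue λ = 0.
Block sizes for λ = 0: [2, 1]

Step 1 — from the characteristic polynomial, algebraic multiplicity of λ = 0 is 3. From dim ker(A − (0)·I) = 2, there are exactly 2 Jordan blocks for λ = 0.
Step 2 — from the minimal polynomial, the factor (x − 0)^2 tells us the largest block for λ = 0 has size 2.
Step 3 — with total size 3, 2 blocks, and largest block 2, the block sizes (in nonincreasing order) are [2, 1].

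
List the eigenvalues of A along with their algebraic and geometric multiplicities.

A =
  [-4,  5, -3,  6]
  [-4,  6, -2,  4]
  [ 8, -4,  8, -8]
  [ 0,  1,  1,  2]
λ = 2: alg = 2, geom = 1; λ = 4: alg = 2, geom = 2

Step 1 — factor the characteristic polynomial to read off the algebraic multiplicities:
  χ_A(x) = (x - 4)^2*(x - 2)^2

Step 2 — compute geometric multiplicities via the rank-nullity identity g(λ) = n − rank(A − λI):
  rank(A − (2)·I) = 3, so dim ker(A − (2)·I) = n − 3 = 1
  rank(A − (4)·I) = 2, so dim ker(A − (4)·I) = n − 2 = 2

Summary:
  λ = 2: algebraic multiplicity = 2, geometric multiplicity = 1
  λ = 4: algebraic multiplicity = 2, geometric multiplicity = 2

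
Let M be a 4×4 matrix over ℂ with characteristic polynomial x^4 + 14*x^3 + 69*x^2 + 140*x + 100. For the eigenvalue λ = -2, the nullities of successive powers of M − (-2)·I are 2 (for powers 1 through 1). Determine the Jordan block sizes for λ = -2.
Block sizes for λ = -2: [1, 1]

From the dimensions of kernels of powers, the number of Jordan blocks of size at least j is d_j − d_{j−1} where d_j = dim ker(N^j) (with d_0 = 0). Computing the differences gives [2].
The number of blocks of size exactly k is (#blocks of size ≥ k) − (#blocks of size ≥ k + 1), so the partition is: 2 block(s) of size 1.
In nonincreasing order the block sizes are [1, 1].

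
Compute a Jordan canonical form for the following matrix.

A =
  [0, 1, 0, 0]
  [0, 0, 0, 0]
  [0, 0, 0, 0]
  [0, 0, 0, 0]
J_2(0) ⊕ J_1(0) ⊕ J_1(0)

The characteristic polynomial is
  det(x·I − A) = x^4

Eigenvalues and multiplicities (the geometric multiplicity of λ is n − rank(A − λI), which equals the number of Jordan blocks for λ):
  λ = 0: algebraic multiplicity = 4, geometric multiplicity = 3

Determining the block sizes for each eigenvalue:
  λ = 0: 3 blocks summing to 4 forces exactly one block of size 2 and the rest size 1 → block sizes [2, 1, 1]

Assembling the blocks gives a Jordan form
J =
  [0, 1, 0, 0]
  [0, 0, 0, 0]
  [0, 0, 0, 0]
  [0, 0, 0, 0]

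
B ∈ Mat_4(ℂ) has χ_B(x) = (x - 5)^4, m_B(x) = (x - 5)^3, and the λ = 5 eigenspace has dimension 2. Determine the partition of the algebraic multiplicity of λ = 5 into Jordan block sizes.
Block sizes for λ = 5: [3, 1]

Step 1 — from the characteristic polynomial, algebraic multiplicity of λ = 5 is 4. From dim ker(B − (5)·I) = 2, there are exactly 2 Jordan blocks for λ = 5.
Step 2 — from the minimal polynomial, the factor (x − 5)^3 tells us the largest block for λ = 5 has size 3.
Step 3 — with total size 4, 2 blocks, and largest block 3, the block sizes (in nonincreasing order) are [3, 1].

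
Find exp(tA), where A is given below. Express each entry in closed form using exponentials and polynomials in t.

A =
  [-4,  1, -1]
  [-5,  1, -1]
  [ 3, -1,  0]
e^{tA} =
  [t^2*exp(-t)/2 - 3*t*exp(-t) + exp(-t), t*exp(-t), t^2*exp(-t)/2 - t*exp(-t)]
  [t^2*exp(-t) - 5*t*exp(-t), 2*t*exp(-t) + exp(-t), t^2*exp(-t) - t*exp(-t)]
  [-t^2*exp(-t)/2 + 3*t*exp(-t), -t*exp(-t), -t^2*exp(-t)/2 + t*exp(-t) + exp(-t)]

Strategy: write A = P · J · P⁻¹ where J is a Jordan canonical form, so e^{tA} = P · e^{tJ} · P⁻¹, and e^{tJ} can be computed block-by-block.

A has Jordan form
J =
  [-1,  1,  0]
  [ 0, -1,  1]
  [ 0,  0, -1]
(up to reordering of blocks).

Per-block formulas:
  For a 3×3 Jordan block J_3(-1): exp(t · J_3(-1)) = e^(-1t)·(I + t·N + (t^2/2)·N^2), where N is the 3×3 nilpotent shift.

After assembling e^{tJ} and conjugating by P, we get:

e^{tA} =
  [t^2*exp(-t)/2 - 3*t*exp(-t) + exp(-t), t*exp(-t), t^2*exp(-t)/2 - t*exp(-t)]
  [t^2*exp(-t) - 5*t*exp(-t), 2*t*exp(-t) + exp(-t), t^2*exp(-t) - t*exp(-t)]
  [-t^2*exp(-t)/2 + 3*t*exp(-t), -t*exp(-t), -t^2*exp(-t)/2 + t*exp(-t) + exp(-t)]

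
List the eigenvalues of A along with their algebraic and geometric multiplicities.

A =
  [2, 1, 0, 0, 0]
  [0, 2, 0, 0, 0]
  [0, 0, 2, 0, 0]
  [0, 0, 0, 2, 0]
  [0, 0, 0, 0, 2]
λ = 2: alg = 5, geom = 4

Step 1 — factor the characteristic polynomial to read off the algebraic multiplicities:
  χ_A(x) = (x - 2)^5

Step 2 — compute geometric multiplicities via the rank-nullity identity g(λ) = n − rank(A − λI):
  rank(A − (2)·I) = 1, so dim ker(A − (2)·I) = n − 1 = 4

Summary:
  λ = 2: algebraic multiplicity = 5, geometric multiplicity = 4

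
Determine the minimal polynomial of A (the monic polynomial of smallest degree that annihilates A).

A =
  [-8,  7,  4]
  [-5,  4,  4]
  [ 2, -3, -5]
x^3 + 9*x^2 + 27*x + 27

The characteristic polynomial is χ_A(x) = (x + 3)^3, so the eigenvalues are known. The minimal polynomial is
  m_A(x) = Π_λ (x − λ)^{k_λ}
where k_λ is the size of the *largest* Jordan block for λ (equivalently, the smallest k with (A − λI)^k v = 0 for every generalised eigenvector v of λ).

  λ = -3: largest Jordan block has size 3, contributing (x + 3)^3

So m_A(x) = (x + 3)^3 = x^3 + 9*x^2 + 27*x + 27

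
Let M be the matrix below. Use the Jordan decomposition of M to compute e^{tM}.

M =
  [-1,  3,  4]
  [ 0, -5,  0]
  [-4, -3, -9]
e^{tM} =
  [4*t*exp(-5*t) + exp(-5*t), 3*t*exp(-5*t), 4*t*exp(-5*t)]
  [0, exp(-5*t), 0]
  [-4*t*exp(-5*t), -3*t*exp(-5*t), -4*t*exp(-5*t) + exp(-5*t)]

Strategy: write M = P · J · P⁻¹ where J is a Jordan canonical form, so e^{tM} = P · e^{tJ} · P⁻¹, and e^{tJ} can be computed block-by-block.

M has Jordan form
J =
  [-5,  1,  0]
  [ 0, -5,  0]
  [ 0,  0, -5]
(up to reordering of blocks).

Per-block formulas:
  For a 1×1 block at λ = -5: exp(t · [-5]) = [e^(-5t)].
  For a 2×2 Jordan block J_2(-5): exp(t · J_2(-5)) = e^(-5t)·(I + t·N), where N is the 2×2 nilpotent shift.

After assembling e^{tJ} and conjugating by P, we get:

e^{tM} =
  [4*t*exp(-5*t) + exp(-5*t), 3*t*exp(-5*t), 4*t*exp(-5*t)]
  [0, exp(-5*t), 0]
  [-4*t*exp(-5*t), -3*t*exp(-5*t), -4*t*exp(-5*t) + exp(-5*t)]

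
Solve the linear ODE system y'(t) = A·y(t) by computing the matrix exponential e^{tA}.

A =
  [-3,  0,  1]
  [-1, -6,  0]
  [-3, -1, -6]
e^{tA} =
  [t^2*exp(-5*t)/2 + 2*t*exp(-5*t) + exp(-5*t), -t^2*exp(-5*t)/2, t^2*exp(-5*t)/2 + t*exp(-5*t)]
  [-t^2*exp(-5*t)/2 - t*exp(-5*t), t^2*exp(-5*t)/2 - t*exp(-5*t) + exp(-5*t), -t^2*exp(-5*t)/2]
  [-t^2*exp(-5*t) - 3*t*exp(-5*t), t^2*exp(-5*t) - t*exp(-5*t), -t^2*exp(-5*t) - t*exp(-5*t) + exp(-5*t)]

Strategy: write A = P · J · P⁻¹ where J is a Jordan canonical form, so e^{tA} = P · e^{tJ} · P⁻¹, and e^{tJ} can be computed block-by-block.

A has Jordan form
J =
  [-5,  1,  0]
  [ 0, -5,  1]
  [ 0,  0, -5]
(up to reordering of blocks).

Per-block formulas:
  For a 3×3 Jordan block J_3(-5): exp(t · J_3(-5)) = e^(-5t)·(I + t·N + (t^2/2)·N^2), where N is the 3×3 nilpotent shift.

After assembling e^{tJ} and conjugating by P, we get:

e^{tA} =
  [t^2*exp(-5*t)/2 + 2*t*exp(-5*t) + exp(-5*t), -t^2*exp(-5*t)/2, t^2*exp(-5*t)/2 + t*exp(-5*t)]
  [-t^2*exp(-5*t)/2 - t*exp(-5*t), t^2*exp(-5*t)/2 - t*exp(-5*t) + exp(-5*t), -t^2*exp(-5*t)/2]
  [-t^2*exp(-5*t) - 3*t*exp(-5*t), t^2*exp(-5*t) - t*exp(-5*t), -t^2*exp(-5*t) - t*exp(-5*t) + exp(-5*t)]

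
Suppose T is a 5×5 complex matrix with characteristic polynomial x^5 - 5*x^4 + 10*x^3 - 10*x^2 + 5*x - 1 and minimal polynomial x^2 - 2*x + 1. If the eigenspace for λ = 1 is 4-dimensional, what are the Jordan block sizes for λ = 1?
Block sizes for λ = 1: [2, 1, 1, 1]

Step 1 — from the characteristic polynomial, algebraic multiplicity of λ = 1 is 5. From dim ker(T − (1)·I) = 4, there are exactly 4 Jordan blocks for λ = 1.
Step 2 — from the minimal polynomial, the factor (x − 1)^2 tells us the largest block for λ = 1 has size 2.
Step 3 — with total size 5, 4 blocks, and largest block 2, the block sizes (in nonincreasing order) are [2, 1, 1, 1].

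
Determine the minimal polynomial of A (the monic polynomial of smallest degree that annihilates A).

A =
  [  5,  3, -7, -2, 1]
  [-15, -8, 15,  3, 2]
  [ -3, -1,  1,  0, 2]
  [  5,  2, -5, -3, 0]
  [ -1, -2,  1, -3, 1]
x^5 + 4*x^4 + 4*x^3

The characteristic polynomial is χ_A(x) = x^3*(x + 2)^2, so the eigenvalues are known. The minimal polynomial is
  m_A(x) = Π_λ (x − λ)^{k_λ}
where k_λ is the size of the *largest* Jordan block for λ (equivalently, the smallest k with (A − λI)^k v = 0 for every generalised eigenvector v of λ).

  λ = -2: largest Jordan block has size 2, contributing (x + 2)^2
  λ = 0: largest Jordan block has size 3, contributing (x − 0)^3

So m_A(x) = x^3*(x + 2)^2 = x^5 + 4*x^4 + 4*x^3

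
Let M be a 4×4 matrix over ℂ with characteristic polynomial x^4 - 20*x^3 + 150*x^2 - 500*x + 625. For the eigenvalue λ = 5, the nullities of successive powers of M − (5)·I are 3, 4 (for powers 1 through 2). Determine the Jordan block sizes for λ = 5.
Block sizes for λ = 5: [2, 1, 1]

From the dimensions of kernels of powers, the number of Jordan blocks of size at least j is d_j − d_{j−1} where d_j = dim ker(N^j) (with d_0 = 0). Computing the differences gives [3, 1].
The number of blocks of size exactly k is (#blocks of size ≥ k) − (#blocks of size ≥ k + 1), so the partition is: 2 block(s) of size 1, 1 block(s) of size 2.
In nonincreasing order the block sizes are [2, 1, 1].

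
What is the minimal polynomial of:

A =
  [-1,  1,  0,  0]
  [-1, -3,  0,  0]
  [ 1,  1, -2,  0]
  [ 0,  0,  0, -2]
x^2 + 4*x + 4

The characteristic polynomial is χ_A(x) = (x + 2)^4, so the eigenvalues are known. The minimal polynomial is
  m_A(x) = Π_λ (x − λ)^{k_λ}
where k_λ is the size of the *largest* Jordan block for λ (equivalently, the smallest k with (A − λI)^k v = 0 for every generalised eigenvector v of λ).

  λ = -2: largest Jordan block has size 2, contributing (x + 2)^2

So m_A(x) = (x + 2)^2 = x^2 + 4*x + 4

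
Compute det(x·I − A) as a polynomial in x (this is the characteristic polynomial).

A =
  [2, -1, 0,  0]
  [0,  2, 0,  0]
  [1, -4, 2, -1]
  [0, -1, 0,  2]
x^4 - 8*x^3 + 24*x^2 - 32*x + 16

Expanding det(x·I − A) (e.g. by cofactor expansion or by noting that A is similar to its Jordan form J, which has the same characteristic polynomial as A) gives
  χ_A(x) = x^4 - 8*x^3 + 24*x^2 - 32*x + 16
which factors as (x - 2)^4. The eigenvalues (with algebraic multiplicities) are λ = 2 with multiplicity 4.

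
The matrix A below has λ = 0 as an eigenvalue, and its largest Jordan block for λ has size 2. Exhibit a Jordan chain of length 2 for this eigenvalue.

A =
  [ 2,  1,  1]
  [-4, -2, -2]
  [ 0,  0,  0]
A Jordan chain for λ = 0 of length 2:
v_1 = (2, -4, 0)ᵀ
v_2 = (1, 0, 0)ᵀ

Let N = A − (0)·I. We want v_2 with N^2 v_2 = 0 but N^1 v_2 ≠ 0; then v_{j-1} := N · v_j for j = 2, …, 2.

Pick v_2 = (1, 0, 0)ᵀ.
Then v_1 = N · v_2 = (2, -4, 0)ᵀ.

Sanity check: (A − (0)·I) v_1 = (0, 0, 0)ᵀ = 0. ✓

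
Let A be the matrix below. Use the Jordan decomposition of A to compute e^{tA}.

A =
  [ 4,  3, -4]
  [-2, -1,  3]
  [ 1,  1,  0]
e^{tA} =
  [-t^2*exp(t)/2 + 3*t*exp(t) + exp(t), -t^2*exp(t)/2 + 3*t*exp(t), t^2*exp(t)/2 - 4*t*exp(t)]
  [t^2*exp(t)/2 - 2*t*exp(t), t^2*exp(t)/2 - 2*t*exp(t) + exp(t), -t^2*exp(t)/2 + 3*t*exp(t)]
  [t*exp(t), t*exp(t), -t*exp(t) + exp(t)]

Strategy: write A = P · J · P⁻¹ where J is a Jordan canonical form, so e^{tA} = P · e^{tJ} · P⁻¹, and e^{tJ} can be computed block-by-block.

A has Jordan form
J =
  [1, 1, 0]
  [0, 1, 1]
  [0, 0, 1]
(up to reordering of blocks).

Per-block formulas:
  For a 3×3 Jordan block J_3(1): exp(t · J_3(1)) = e^(1t)·(I + t·N + (t^2/2)·N^2), where N is the 3×3 nilpotent shift.

After assembling e^{tJ} and conjugating by P, we get:

e^{tA} =
  [-t^2*exp(t)/2 + 3*t*exp(t) + exp(t), -t^2*exp(t)/2 + 3*t*exp(t), t^2*exp(t)/2 - 4*t*exp(t)]
  [t^2*exp(t)/2 - 2*t*exp(t), t^2*exp(t)/2 - 2*t*exp(t) + exp(t), -t^2*exp(t)/2 + 3*t*exp(t)]
  [t*exp(t), t*exp(t), -t*exp(t) + exp(t)]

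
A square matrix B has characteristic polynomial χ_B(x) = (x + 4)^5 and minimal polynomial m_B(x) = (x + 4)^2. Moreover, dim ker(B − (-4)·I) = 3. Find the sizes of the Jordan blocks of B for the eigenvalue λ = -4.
Block sizes for λ = -4: [2, 2, 1]

Step 1 — from the characteristic polynomial, algebraic multiplicity of λ = -4 is 5. From dim ker(B − (-4)·I) = 3, there are exactly 3 Jordan blocks for λ = -4.
Step 2 — from the minimal polynomial, the factor (x + 4)^2 tells us the largest block for λ = -4 has size 2.
Step 3 — with total size 5, 3 blocks, and largest block 2, the block sizes (in nonincreasing order) are [2, 2, 1].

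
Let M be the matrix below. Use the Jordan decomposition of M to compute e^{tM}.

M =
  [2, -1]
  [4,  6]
e^{tM} =
  [-2*t*exp(4*t) + exp(4*t), -t*exp(4*t)]
  [4*t*exp(4*t), 2*t*exp(4*t) + exp(4*t)]

Strategy: write M = P · J · P⁻¹ where J is a Jordan canonical form, so e^{tM} = P · e^{tJ} · P⁻¹, and e^{tJ} can be computed block-by-block.

M has Jordan form
J =
  [4, 1]
  [0, 4]
(up to reordering of blocks).

Per-block formulas:
  For a 2×2 Jordan block J_2(4): exp(t · J_2(4)) = e^(4t)·(I + t·N), where N is the 2×2 nilpotent shift.

After assembling e^{tJ} and conjugating by P, we get:

e^{tM} =
  [-2*t*exp(4*t) + exp(4*t), -t*exp(4*t)]
  [4*t*exp(4*t), 2*t*exp(4*t) + exp(4*t)]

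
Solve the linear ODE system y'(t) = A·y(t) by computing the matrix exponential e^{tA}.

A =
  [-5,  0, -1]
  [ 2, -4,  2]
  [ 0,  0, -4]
e^{tA} =
  [exp(-5*t), 0, -exp(-4*t) + exp(-5*t)]
  [2*exp(-4*t) - 2*exp(-5*t), exp(-4*t), 2*exp(-4*t) - 2*exp(-5*t)]
  [0, 0, exp(-4*t)]

Strategy: write A = P · J · P⁻¹ where J is a Jordan canonical form, so e^{tA} = P · e^{tJ} · P⁻¹, and e^{tJ} can be computed block-by-block.

A has Jordan form
J =
  [-5,  0,  0]
  [ 0, -4,  0]
  [ 0,  0, -4]
(up to reordering of blocks).

Per-block formulas:
  For a 1×1 block at λ = -5: exp(t · [-5]) = [e^(-5t)].
  For a 1×1 block at λ = -4: exp(t · [-4]) = [e^(-4t)].

After assembling e^{tJ} and conjugating by P, we get:

e^{tA} =
  [exp(-5*t), 0, -exp(-4*t) + exp(-5*t)]
  [2*exp(-4*t) - 2*exp(-5*t), exp(-4*t), 2*exp(-4*t) - 2*exp(-5*t)]
  [0, 0, exp(-4*t)]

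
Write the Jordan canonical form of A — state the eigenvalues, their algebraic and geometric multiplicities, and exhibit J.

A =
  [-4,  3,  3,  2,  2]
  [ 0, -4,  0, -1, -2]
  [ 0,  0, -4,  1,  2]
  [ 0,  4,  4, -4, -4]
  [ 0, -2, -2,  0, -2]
J_2(-4) ⊕ J_2(-4) ⊕ J_1(-2)

The characteristic polynomial is
  det(x·I − A) = x^5 + 18*x^4 + 128*x^3 + 448*x^2 + 768*x + 512 = (x + 2)*(x + 4)^4

Eigenvalues and multiplicities (the geometric multiplicity of λ is n − rank(A − λI), which equals the number of Jordan blocks for λ):
  λ = -4: algebraic multiplicity = 4, geometric multiplicity = 2
  λ = -2: algebraic multiplicity = 1, geometric multiplicity = 1

Determining the block sizes for each eigenvalue:
  λ = -4: with am = 4 and gm = 2, the partition is not yet determined (e.g. several partitions of 4 into 2 parts exist). Let N = A − (-4)·I. Computing rank(N^1) = 3, rank(N^2) = 1; the number of blocks of size ≥ j is rank(N^{j−1}) − rank(N^j), giving [2, 2]. So we have 2 block(s) of size 2 → block sizes [2, 2]
  λ = -2: one block (gm = 1), so the single block has size am = 1 → block sizes [1]

Assembling the blocks gives a Jordan form
J =
  [-4,  1,  0,  0,  0]
  [ 0, -4,  0,  0,  0]
  [ 0,  0, -4,  1,  0]
  [ 0,  0,  0, -4,  0]
  [ 0,  0,  0,  0, -2]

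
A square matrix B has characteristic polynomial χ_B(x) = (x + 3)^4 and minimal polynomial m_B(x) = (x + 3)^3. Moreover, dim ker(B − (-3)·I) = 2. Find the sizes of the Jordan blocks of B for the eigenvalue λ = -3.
Block sizes for λ = -3: [3, 1]

Step 1 — from the characteristic polynomial, algebraic multiplicity of λ = -3 is 4. From dim ker(B − (-3)·I) = 2, there are exactly 2 Jordan blocks for λ = -3.
Step 2 — from the minimal polynomial, the factor (x + 3)^3 tells us the largest block for λ = -3 has size 3.
Step 3 — with total size 4, 2 blocks, and largest block 3, the block sizes (in nonincreasing order) are [3, 1].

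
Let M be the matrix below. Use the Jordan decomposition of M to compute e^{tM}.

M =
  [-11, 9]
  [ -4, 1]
e^{tM} =
  [-6*t*exp(-5*t) + exp(-5*t), 9*t*exp(-5*t)]
  [-4*t*exp(-5*t), 6*t*exp(-5*t) + exp(-5*t)]

Strategy: write M = P · J · P⁻¹ where J is a Jordan canonical form, so e^{tM} = P · e^{tJ} · P⁻¹, and e^{tJ} can be computed block-by-block.

M has Jordan form
J =
  [-5,  1]
  [ 0, -5]
(up to reordering of blocks).

Per-block formulas:
  For a 2×2 Jordan block J_2(-5): exp(t · J_2(-5)) = e^(-5t)·(I + t·N), where N is the 2×2 nilpotent shift.

After assembling e^{tJ} and conjugating by P, we get:

e^{tM} =
  [-6*t*exp(-5*t) + exp(-5*t), 9*t*exp(-5*t)]
  [-4*t*exp(-5*t), 6*t*exp(-5*t) + exp(-5*t)]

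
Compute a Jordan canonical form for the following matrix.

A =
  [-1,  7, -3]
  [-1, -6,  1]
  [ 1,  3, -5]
J_3(-4)

The characteristic polynomial is
  det(x·I − A) = x^3 + 12*x^2 + 48*x + 64 = (x + 4)^3

Eigenvalues and multiplicities (the geometric multiplicity of λ is n − rank(A − λI), which equals the number of Jordan blocks for λ):
  λ = -4: algebraic multiplicity = 3, geometric multiplicity = 1

Determining the block sizes for each eigenvalue:
  λ = -4: one block (gm = 1), so the single block has size am = 3 → block sizes [3]

Assembling the blocks gives a Jordan form
J =
  [-4,  1,  0]
  [ 0, -4,  1]
  [ 0,  0, -4]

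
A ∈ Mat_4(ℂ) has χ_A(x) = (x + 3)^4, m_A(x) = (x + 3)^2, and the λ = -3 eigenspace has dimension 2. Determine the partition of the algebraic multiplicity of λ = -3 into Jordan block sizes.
Block sizes for λ = -3: [2, 2]

Step 1 — from the characteristic polynomial, algebraic multiplicity of λ = -3 is 4. From dim ker(A − (-3)·I) = 2, there are exactly 2 Jordan blocks for λ = -3.
Step 2 — from the minimal polynomial, the factor (x + 3)^2 tells us the largest block for λ = -3 has size 2.
Step 3 — with total size 4, 2 blocks, and largest block 2, the block sizes (in nonincreasing order) are [2, 2].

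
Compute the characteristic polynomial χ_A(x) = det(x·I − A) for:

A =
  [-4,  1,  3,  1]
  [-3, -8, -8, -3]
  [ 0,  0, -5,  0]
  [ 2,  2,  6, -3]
x^4 + 20*x^3 + 150*x^2 + 500*x + 625

Expanding det(x·I − A) (e.g. by cofactor expansion or by noting that A is similar to its Jordan form J, which has the same characteristic polynomial as A) gives
  χ_A(x) = x^4 + 20*x^3 + 150*x^2 + 500*x + 625
which factors as (x + 5)^4. The eigenvalues (with algebraic multiplicities) are λ = -5 with multiplicity 4.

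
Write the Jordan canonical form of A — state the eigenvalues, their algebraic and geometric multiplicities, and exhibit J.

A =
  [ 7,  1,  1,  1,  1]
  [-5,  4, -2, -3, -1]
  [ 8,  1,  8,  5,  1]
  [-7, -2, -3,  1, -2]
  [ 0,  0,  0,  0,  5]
J_2(5) ⊕ J_2(5) ⊕ J_1(5)

The characteristic polynomial is
  det(x·I − A) = x^5 - 25*x^4 + 250*x^3 - 1250*x^2 + 3125*x - 3125 = (x - 5)^5

Eigenvalues and multiplicities (the geometric multiplicity of λ is n − rank(A − λI), which equals the number of Jordan blocks for λ):
  λ = 5: algebraic multiplicity = 5, geometric multiplicity = 3

Determining the block sizes for each eigenvalue:
  λ = 5: with am = 5 and gm = 3, the partition is not yet determined (e.g. several partitions of 5 into 3 parts exist). Let N = A − (5)·I. Computing rank(N^1) = 2, rank(N^2) = 0; the number of blocks of size ≥ j is rank(N^{j−1}) − rank(N^j), giving [3, 2]. So we have 2 block(s) of size 2, 1 block(s) of size 1 → block sizes [2, 2, 1]

Assembling the blocks gives a Jordan form
J =
  [5, 1, 0, 0, 0]
  [0, 5, 0, 0, 0]
  [0, 0, 5, 1, 0]
  [0, 0, 0, 5, 0]
  [0, 0, 0, 0, 5]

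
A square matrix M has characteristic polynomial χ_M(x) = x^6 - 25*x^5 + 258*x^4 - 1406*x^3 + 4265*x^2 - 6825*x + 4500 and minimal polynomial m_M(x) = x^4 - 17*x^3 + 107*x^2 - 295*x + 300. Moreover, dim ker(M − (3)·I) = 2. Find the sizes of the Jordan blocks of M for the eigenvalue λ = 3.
Block sizes for λ = 3: [1, 1]

Step 1 — from the characteristic polynomial, algebraic multiplicity of λ = 3 is 2. From dim ker(M − (3)·I) = 2, there are exactly 2 Jordan blocks for λ = 3.
Step 2 — from the minimal polynomial, the factor (x − 3) tells us the largest block for λ = 3 has size 1.
Step 3 — with total size 2, 2 blocks, and largest block 1, the block sizes (in nonincreasing order) are [1, 1].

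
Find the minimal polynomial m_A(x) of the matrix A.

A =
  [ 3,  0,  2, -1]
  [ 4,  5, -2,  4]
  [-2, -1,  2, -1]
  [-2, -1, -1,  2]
x^3 - 9*x^2 + 27*x - 27

The characteristic polynomial is χ_A(x) = (x - 3)^4, so the eigenvalues are known. The minimal polynomial is
  m_A(x) = Π_λ (x − λ)^{k_λ}
where k_λ is the size of the *largest* Jordan block for λ (equivalently, the smallest k with (A − λI)^k v = 0 for every generalised eigenvector v of λ).

  λ = 3: largest Jordan block has size 3, contributing (x − 3)^3

So m_A(x) = (x - 3)^3 = x^3 - 9*x^2 + 27*x - 27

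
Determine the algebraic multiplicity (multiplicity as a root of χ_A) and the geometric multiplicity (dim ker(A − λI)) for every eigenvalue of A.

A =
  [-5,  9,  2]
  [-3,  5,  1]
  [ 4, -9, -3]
λ = -1: alg = 3, geom = 1

Step 1 — factor the characteristic polynomial to read off the algebraic multiplicities:
  χ_A(x) = (x + 1)^3

Step 2 — compute geometric multiplicities via the rank-nullity identity g(λ) = n − rank(A − λI):
  rank(A − (-1)·I) = 2, so dim ker(A − (-1)·I) = n − 2 = 1

Summary:
  λ = -1: algebraic multiplicity = 3, geometric multiplicity = 1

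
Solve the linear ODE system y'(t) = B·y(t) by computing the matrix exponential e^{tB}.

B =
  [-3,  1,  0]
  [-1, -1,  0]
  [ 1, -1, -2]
e^{tB} =
  [-t*exp(-2*t) + exp(-2*t), t*exp(-2*t), 0]
  [-t*exp(-2*t), t*exp(-2*t) + exp(-2*t), 0]
  [t*exp(-2*t), -t*exp(-2*t), exp(-2*t)]

Strategy: write B = P · J · P⁻¹ where J is a Jordan canonical form, so e^{tB} = P · e^{tJ} · P⁻¹, and e^{tJ} can be computed block-by-block.

B has Jordan form
J =
  [-2,  1,  0]
  [ 0, -2,  0]
  [ 0,  0, -2]
(up to reordering of blocks).

Per-block formulas:
  For a 2×2 Jordan block J_2(-2): exp(t · J_2(-2)) = e^(-2t)·(I + t·N), where N is the 2×2 nilpotent shift.
  For a 1×1 block at λ = -2: exp(t · [-2]) = [e^(-2t)].

After assembling e^{tJ} and conjugating by P, we get:

e^{tB} =
  [-t*exp(-2*t) + exp(-2*t), t*exp(-2*t), 0]
  [-t*exp(-2*t), t*exp(-2*t) + exp(-2*t), 0]
  [t*exp(-2*t), -t*exp(-2*t), exp(-2*t)]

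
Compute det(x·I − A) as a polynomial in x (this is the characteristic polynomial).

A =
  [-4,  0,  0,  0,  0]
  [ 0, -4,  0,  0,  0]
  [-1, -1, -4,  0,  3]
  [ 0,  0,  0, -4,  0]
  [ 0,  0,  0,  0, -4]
x^5 + 20*x^4 + 160*x^3 + 640*x^2 + 1280*x + 1024

Expanding det(x·I − A) (e.g. by cofactor expansion or by noting that A is similar to its Jordan form J, which has the same characteristic polynomial as A) gives
  χ_A(x) = x^5 + 20*x^4 + 160*x^3 + 640*x^2 + 1280*x + 1024
which factors as (x + 4)^5. The eigenvalues (with algebraic multiplicities) are λ = -4 with multiplicity 5.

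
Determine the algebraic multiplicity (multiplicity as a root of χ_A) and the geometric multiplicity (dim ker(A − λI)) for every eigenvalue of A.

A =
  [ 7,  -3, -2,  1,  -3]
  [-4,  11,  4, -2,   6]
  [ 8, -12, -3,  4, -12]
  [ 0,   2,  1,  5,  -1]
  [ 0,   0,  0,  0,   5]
λ = 5: alg = 5, geom = 3

Step 1 — factor the characteristic polynomial to read off the algebraic multiplicities:
  χ_A(x) = (x - 5)^5

Step 2 — compute geometric multiplicities via the rank-nullity identity g(λ) = n − rank(A − λI):
  rank(A − (5)·I) = 2, so dim ker(A − (5)·I) = n − 2 = 3

Summary:
  λ = 5: algebraic multiplicity = 5, geometric multiplicity = 3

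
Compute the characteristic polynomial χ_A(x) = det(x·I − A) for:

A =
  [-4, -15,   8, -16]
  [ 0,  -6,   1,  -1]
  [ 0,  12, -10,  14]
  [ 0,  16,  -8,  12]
x^4 + 8*x^3 - 128*x - 256

Expanding det(x·I − A) (e.g. by cofactor expansion or by noting that A is similar to its Jordan form J, which has the same characteristic polynomial as A) gives
  χ_A(x) = x^4 + 8*x^3 - 128*x - 256
which factors as (x - 4)*(x + 4)^3. The eigenvalues (with algebraic multiplicities) are λ = -4 with multiplicity 3, λ = 4 with multiplicity 1.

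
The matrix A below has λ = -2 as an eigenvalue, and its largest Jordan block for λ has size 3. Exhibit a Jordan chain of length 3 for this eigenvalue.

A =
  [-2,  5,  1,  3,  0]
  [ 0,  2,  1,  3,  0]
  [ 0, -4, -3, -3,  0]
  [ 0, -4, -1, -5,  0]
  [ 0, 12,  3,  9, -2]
A Jordan chain for λ = -2 of length 3:
v_1 = (4, 0, 0, 0, 0)ᵀ
v_2 = (5, 4, -4, -4, 12)ᵀ
v_3 = (0, 1, 0, 0, 0)ᵀ

Let N = A − (-2)·I. We want v_3 with N^3 v_3 = 0 but N^2 v_3 ≠ 0; then v_{j-1} := N · v_j for j = 3, …, 2.

Pick v_3 = (0, 1, 0, 0, 0)ᵀ.
Then v_2 = N · v_3 = (5, 4, -4, -4, 12)ᵀ.
Then v_1 = N · v_2 = (4, 0, 0, 0, 0)ᵀ.

Sanity check: (A − (-2)·I) v_1 = (0, 0, 0, 0, 0)ᵀ = 0. ✓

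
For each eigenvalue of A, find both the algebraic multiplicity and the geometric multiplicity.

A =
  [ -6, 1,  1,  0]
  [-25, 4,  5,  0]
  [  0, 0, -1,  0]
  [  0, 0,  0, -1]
λ = -1: alg = 4, geom = 3

Step 1 — factor the characteristic polynomial to read off the algebraic multiplicities:
  χ_A(x) = (x + 1)^4

Step 2 — compute geometric multiplicities via the rank-nullity identity g(λ) = n − rank(A − λI):
  rank(A − (-1)·I) = 1, so dim ker(A − (-1)·I) = n − 1 = 3

Summary:
  λ = -1: algebraic multiplicity = 4, geometric multiplicity = 3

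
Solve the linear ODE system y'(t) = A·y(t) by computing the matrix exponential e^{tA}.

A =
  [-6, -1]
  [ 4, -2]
e^{tA} =
  [-2*t*exp(-4*t) + exp(-4*t), -t*exp(-4*t)]
  [4*t*exp(-4*t), 2*t*exp(-4*t) + exp(-4*t)]

Strategy: write A = P · J · P⁻¹ where J is a Jordan canonical form, so e^{tA} = P · e^{tJ} · P⁻¹, and e^{tJ} can be computed block-by-block.

A has Jordan form
J =
  [-4,  1]
  [ 0, -4]
(up to reordering of blocks).

Per-block formulas:
  For a 2×2 Jordan block J_2(-4): exp(t · J_2(-4)) = e^(-4t)·(I + t·N), where N is the 2×2 nilpotent shift.

After assembling e^{tJ} and conjugating by P, we get:

e^{tA} =
  [-2*t*exp(-4*t) + exp(-4*t), -t*exp(-4*t)]
  [4*t*exp(-4*t), 2*t*exp(-4*t) + exp(-4*t)]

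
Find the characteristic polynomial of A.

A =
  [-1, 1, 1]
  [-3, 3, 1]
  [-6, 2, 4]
x^3 - 6*x^2 + 12*x - 8

Expanding det(x·I − A) (e.g. by cofactor expansion or by noting that A is similar to its Jordan form J, which has the same characteristic polynomial as A) gives
  χ_A(x) = x^3 - 6*x^2 + 12*x - 8
which factors as (x - 2)^3. The eigenvalues (with algebraic multiplicities) are λ = 2 with multiplicity 3.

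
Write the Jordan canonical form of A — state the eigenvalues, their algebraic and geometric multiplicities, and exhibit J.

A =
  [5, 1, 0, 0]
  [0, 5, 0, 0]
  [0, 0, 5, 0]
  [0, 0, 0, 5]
J_2(5) ⊕ J_1(5) ⊕ J_1(5)

The characteristic polynomial is
  det(x·I − A) = x^4 - 20*x^3 + 150*x^2 - 500*x + 625 = (x - 5)^4

Eigenvalues and multiplicities (the geometric multiplicity of λ is n − rank(A − λI), which equals the number of Jordan blocks for λ):
  λ = 5: algebraic multiplicity = 4, geometric multiplicity = 3

Determining the block sizes for each eigenvalue:
  λ = 5: 3 blocks summing to 4 forces exactly one block of size 2 and the rest size 1 → block sizes [2, 1, 1]

Assembling the blocks gives a Jordan form
J =
  [5, 1, 0, 0]
  [0, 5, 0, 0]
  [0, 0, 5, 0]
  [0, 0, 0, 5]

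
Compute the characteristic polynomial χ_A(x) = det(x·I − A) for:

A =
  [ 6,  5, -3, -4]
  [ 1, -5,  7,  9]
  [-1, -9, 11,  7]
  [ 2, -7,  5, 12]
x^4 - 24*x^3 + 216*x^2 - 864*x + 1296

Expanding det(x·I − A) (e.g. by cofactor expansion or by noting that A is similar to its Jordan form J, which has the same characteristic polynomial as A) gives
  χ_A(x) = x^4 - 24*x^3 + 216*x^2 - 864*x + 1296
which factors as (x - 6)^4. The eigenvalues (with algebraic multiplicities) are λ = 6 with multiplicity 4.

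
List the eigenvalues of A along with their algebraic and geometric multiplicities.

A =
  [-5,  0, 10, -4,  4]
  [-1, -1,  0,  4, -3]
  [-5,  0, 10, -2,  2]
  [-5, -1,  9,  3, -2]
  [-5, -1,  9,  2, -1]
λ = 0: alg = 3, geom = 1; λ = 1: alg = 1, geom = 1; λ = 5: alg = 1, geom = 1

Step 1 — factor the characteristic polynomial to read off the algebraic multiplicities:
  χ_A(x) = x^3*(x - 5)*(x - 1)

Step 2 — compute geometric multiplicities via the rank-nullity identity g(λ) = n − rank(A − λI):
  rank(A − (0)·I) = 4, so dim ker(A − (0)·I) = n − 4 = 1
  rank(A − (1)·I) = 4, so dim ker(A − (1)·I) = n − 4 = 1
  rank(A − (5)·I) = 4, so dim ker(A − (5)·I) = n − 4 = 1

Summary:
  λ = 0: algebraic multiplicity = 3, geometric multiplicity = 1
  λ = 1: algebraic multiplicity = 1, geometric multiplicity = 1
  λ = 5: algebraic multiplicity = 1, geometric multiplicity = 1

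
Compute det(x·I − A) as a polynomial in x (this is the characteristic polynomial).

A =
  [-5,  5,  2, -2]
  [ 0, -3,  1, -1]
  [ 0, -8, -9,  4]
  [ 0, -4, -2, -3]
x^4 + 20*x^3 + 150*x^2 + 500*x + 625

Expanding det(x·I − A) (e.g. by cofactor expansion or by noting that A is similar to its Jordan form J, which has the same characteristic polynomial as A) gives
  χ_A(x) = x^4 + 20*x^3 + 150*x^2 + 500*x + 625
which factors as (x + 5)^4. The eigenvalues (with algebraic multiplicities) are λ = -5 with multiplicity 4.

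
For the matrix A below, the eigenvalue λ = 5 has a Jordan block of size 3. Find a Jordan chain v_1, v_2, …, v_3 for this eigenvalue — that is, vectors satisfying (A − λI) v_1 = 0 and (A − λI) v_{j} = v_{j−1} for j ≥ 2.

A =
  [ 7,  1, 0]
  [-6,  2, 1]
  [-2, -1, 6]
A Jordan chain for λ = 5 of length 3:
v_1 = (-2, 4, 0)ᵀ
v_2 = (2, -6, -2)ᵀ
v_3 = (1, 0, 0)ᵀ

Let N = A − (5)·I. We want v_3 with N^3 v_3 = 0 but N^2 v_3 ≠ 0; then v_{j-1} := N · v_j for j = 3, …, 2.

Pick v_3 = (1, 0, 0)ᵀ.
Then v_2 = N · v_3 = (2, -6, -2)ᵀ.
Then v_1 = N · v_2 = (-2, 4, 0)ᵀ.

Sanity check: (A − (5)·I) v_1 = (0, 0, 0)ᵀ = 0. ✓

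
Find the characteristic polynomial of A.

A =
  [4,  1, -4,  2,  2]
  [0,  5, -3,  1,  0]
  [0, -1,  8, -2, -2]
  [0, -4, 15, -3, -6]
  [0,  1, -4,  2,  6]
x^5 - 20*x^4 + 160*x^3 - 640*x^2 + 1280*x - 1024

Expanding det(x·I − A) (e.g. by cofactor expansion or by noting that A is similar to its Jordan form J, which has the same characteristic polynomial as A) gives
  χ_A(x) = x^5 - 20*x^4 + 160*x^3 - 640*x^2 + 1280*x - 1024
which factors as (x - 4)^5. The eigenvalues (with algebraic multiplicities) are λ = 4 with multiplicity 5.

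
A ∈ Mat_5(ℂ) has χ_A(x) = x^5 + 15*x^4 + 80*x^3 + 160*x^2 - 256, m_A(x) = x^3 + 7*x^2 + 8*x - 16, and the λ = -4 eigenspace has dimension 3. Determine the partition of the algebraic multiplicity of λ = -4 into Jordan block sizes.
Block sizes for λ = -4: [2, 1, 1]

Step 1 — from the characteristic polynomial, algebraic multiplicity of λ = -4 is 4. From dim ker(A − (-4)·I) = 3, there are exactly 3 Jordan blocks for λ = -4.
Step 2 — from the minimal polynomial, the factor (x + 4)^2 tells us the largest block for λ = -4 has size 2.
Step 3 — with total size 4, 3 blocks, and largest block 2, the block sizes (in nonincreasing order) are [2, 1, 1].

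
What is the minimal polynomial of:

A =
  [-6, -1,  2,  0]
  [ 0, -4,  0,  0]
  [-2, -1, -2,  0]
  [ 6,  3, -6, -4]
x^2 + 8*x + 16

The characteristic polynomial is χ_A(x) = (x + 4)^4, so the eigenvalues are known. The minimal polynomial is
  m_A(x) = Π_λ (x − λ)^{k_λ}
where k_λ is the size of the *largest* Jordan block for λ (equivalently, the smallest k with (A − λI)^k v = 0 for every generalised eigenvector v of λ).

  λ = -4: largest Jordan block has size 2, contributing (x + 4)^2

So m_A(x) = (x + 4)^2 = x^2 + 8*x + 16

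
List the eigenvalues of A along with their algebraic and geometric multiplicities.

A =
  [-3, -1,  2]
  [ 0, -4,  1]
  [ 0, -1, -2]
λ = -3: alg = 3, geom = 1

Step 1 — factor the characteristic polynomial to read off the algebraic multiplicities:
  χ_A(x) = (x + 3)^3

Step 2 — compute geometric multiplicities via the rank-nullity identity g(λ) = n − rank(A − λI):
  rank(A − (-3)·I) = 2, so dim ker(A − (-3)·I) = n − 2 = 1

Summary:
  λ = -3: algebraic multiplicity = 3, geometric multiplicity = 1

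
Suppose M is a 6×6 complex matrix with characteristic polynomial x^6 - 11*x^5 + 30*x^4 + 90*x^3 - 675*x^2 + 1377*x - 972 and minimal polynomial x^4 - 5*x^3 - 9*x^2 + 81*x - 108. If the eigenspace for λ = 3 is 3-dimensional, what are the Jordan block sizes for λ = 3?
Block sizes for λ = 3: [3, 1, 1]

Step 1 — from the characteristic polynomial, algebraic multiplicity of λ = 3 is 5. From dim ker(M − (3)·I) = 3, there are exactly 3 Jordan blocks for λ = 3.
Step 2 — from the minimal polynomial, the factor (x − 3)^3 tells us the largest block for λ = 3 has size 3.
Step 3 — with total size 5, 3 blocks, and largest block 3, the block sizes (in nonincreasing order) are [3, 1, 1].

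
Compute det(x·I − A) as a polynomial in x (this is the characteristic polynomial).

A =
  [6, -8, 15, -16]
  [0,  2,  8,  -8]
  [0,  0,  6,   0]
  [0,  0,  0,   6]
x^4 - 20*x^3 + 144*x^2 - 432*x + 432

Expanding det(x·I − A) (e.g. by cofactor expansion or by noting that A is similar to its Jordan form J, which has the same characteristic polynomial as A) gives
  χ_A(x) = x^4 - 20*x^3 + 144*x^2 - 432*x + 432
which factors as (x - 6)^3*(x - 2). The eigenvalues (with algebraic multiplicities) are λ = 2 with multiplicity 1, λ = 6 with multiplicity 3.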